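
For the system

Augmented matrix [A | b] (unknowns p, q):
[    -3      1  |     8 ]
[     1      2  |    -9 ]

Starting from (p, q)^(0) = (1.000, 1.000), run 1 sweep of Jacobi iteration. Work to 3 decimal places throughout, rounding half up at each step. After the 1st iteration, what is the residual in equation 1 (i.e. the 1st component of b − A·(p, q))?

Iteration 1:
  p = (8 - (1)·1.000) / (-3) = -2.333
  q = (-9 - (1)·1.000) / (2) = -5.000
Residual b − A·x = (6.001, 3.333)

6.001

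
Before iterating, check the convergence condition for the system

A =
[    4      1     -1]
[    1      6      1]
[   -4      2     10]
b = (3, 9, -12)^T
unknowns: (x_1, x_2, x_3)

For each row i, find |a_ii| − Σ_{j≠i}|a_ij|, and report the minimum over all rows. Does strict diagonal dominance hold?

2

row 1: |4| − (1+1) = 2
row 2: |6| − (1+1) = 4
row 3: |10| − (4+2) = 4
minimum over rows = 2 → strictly diagonally dominant (convergence guaranteed)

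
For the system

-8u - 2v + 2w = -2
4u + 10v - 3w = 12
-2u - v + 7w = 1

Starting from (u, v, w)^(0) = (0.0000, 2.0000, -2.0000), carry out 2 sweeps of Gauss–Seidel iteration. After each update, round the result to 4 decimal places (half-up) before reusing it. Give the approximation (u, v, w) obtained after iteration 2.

Iteration 1:
  u = (-2 - (-2)·2.0000 - (2)·-2.0000) / (-8) = -0.7500
  v = (12 - (4)·-0.7500 - (-3)·-2.0000) / (10) = 0.9000
  w = (1 - (-2)·-0.7500 - (-1)·0.9000) / (7) = 0.0571
Iteration 2:
  u = (-2 - (-2)·0.9000 - (2)·0.0571) / (-8) = 0.0393
  v = (12 - (4)·0.0393 - (-3)·0.0571) / (10) = 1.2014
  w = (1 - (-2)·0.0393 - (-1)·1.2014) / (7) = 0.3257

(0.0393, 1.2014, 0.3257)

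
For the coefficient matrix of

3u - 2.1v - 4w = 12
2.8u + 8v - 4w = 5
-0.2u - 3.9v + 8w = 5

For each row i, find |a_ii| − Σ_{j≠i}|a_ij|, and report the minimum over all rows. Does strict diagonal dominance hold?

row 1: |3| − (2.1+4) = -3.1
row 2: |8| − (2.8+4) = 1.2
row 3: |8| − (0.2+3.9) = 3.9
minimum over rows = -3.1 → not strictly diagonally dominant

-3.1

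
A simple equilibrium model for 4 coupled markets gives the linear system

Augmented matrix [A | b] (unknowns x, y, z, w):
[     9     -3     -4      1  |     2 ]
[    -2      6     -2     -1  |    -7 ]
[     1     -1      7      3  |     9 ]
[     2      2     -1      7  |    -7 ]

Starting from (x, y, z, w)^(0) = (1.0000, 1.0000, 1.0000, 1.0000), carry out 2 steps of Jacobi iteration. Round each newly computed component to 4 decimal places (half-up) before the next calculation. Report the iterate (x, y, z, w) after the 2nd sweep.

(0.6508, -0.8228, 1.7234, -1.0363)

Iteration 1:
  x = (2 - (-3)·1.0000 - (-4)·1.0000 - (1)·1.0000) / (9) = 0.8889
  y = (-7 - (-2)·1.0000 - (-2)·1.0000 - (-1)·1.0000) / (6) = -0.3333
  z = (9 - (1)·1.0000 - (-1)·1.0000 - (3)·1.0000) / (7) = 0.8571
  w = (-7 - (2)·1.0000 - (2)·1.0000 - (-1)·1.0000) / (7) = -1.4286
Iteration 2:
  x = (2 - (-3)·-0.3333 - (-4)·0.8571 - (1)·-1.4286) / (9) = 0.6508
  y = (-7 - (-2)·0.8889 - (-2)·0.8571 - (-1)·-1.4286) / (6) = -0.8228
  z = (9 - (1)·0.8889 - (-1)·-0.3333 - (3)·-1.4286) / (7) = 1.7234
  w = (-7 - (2)·0.8889 - (2)·-0.3333 - (-1)·0.8571) / (7) = -1.0363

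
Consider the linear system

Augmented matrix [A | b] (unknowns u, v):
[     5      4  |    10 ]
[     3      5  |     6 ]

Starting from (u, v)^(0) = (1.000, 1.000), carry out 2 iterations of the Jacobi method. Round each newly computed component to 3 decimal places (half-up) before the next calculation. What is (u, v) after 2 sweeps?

(1.520, 0.480)

Iteration 1:
  u = (10 - (4)·1.000) / (5) = 1.200
  v = (6 - (3)·1.000) / (5) = 0.600
Iteration 2:
  u = (10 - (4)·0.600) / (5) = 1.520
  v = (6 - (3)·1.200) / (5) = 0.480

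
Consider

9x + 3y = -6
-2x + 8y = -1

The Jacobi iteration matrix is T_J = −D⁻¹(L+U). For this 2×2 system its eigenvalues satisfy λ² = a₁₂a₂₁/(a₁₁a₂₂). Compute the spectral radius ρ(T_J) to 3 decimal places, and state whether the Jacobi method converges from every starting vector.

0.289

a₁₂a₂₁/(a₁₁a₂₂) = (3)·(-2) / ((9)·(8)) = -0.083333
ρ = √|-0.083333| = √0.083333 = 0.289
ρ < 1, so Jacobi converges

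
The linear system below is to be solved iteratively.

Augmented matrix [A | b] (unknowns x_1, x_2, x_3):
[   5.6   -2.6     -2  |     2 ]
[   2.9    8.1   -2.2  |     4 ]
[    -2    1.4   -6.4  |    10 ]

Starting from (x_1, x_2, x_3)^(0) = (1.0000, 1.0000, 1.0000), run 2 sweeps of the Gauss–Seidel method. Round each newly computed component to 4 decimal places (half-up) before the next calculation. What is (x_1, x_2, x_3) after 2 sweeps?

(-0.1461, 0.0421, -1.5076)

Iteration 1:
  x_1 = (2 - (-2.6)·1.0000 - (-2)·1.0000) / (5.6) = 1.1786
  x_2 = (4 - (2.9)·1.1786 - (-2.2)·1.0000) / (8.1) = 0.3435
  x_3 = (10 - (-2)·1.1786 - (1.4)·0.3435) / (-6.4) = -1.8557
Iteration 2:
  x_1 = (2 - (-2.6)·0.3435 - (-2)·-1.8557) / (5.6) = -0.1461
  x_2 = (4 - (2.9)·-0.1461 - (-2.2)·-1.8557) / (8.1) = 0.0421
  x_3 = (10 - (-2)·-0.1461 - (1.4)·0.0421) / (-6.4) = -1.5076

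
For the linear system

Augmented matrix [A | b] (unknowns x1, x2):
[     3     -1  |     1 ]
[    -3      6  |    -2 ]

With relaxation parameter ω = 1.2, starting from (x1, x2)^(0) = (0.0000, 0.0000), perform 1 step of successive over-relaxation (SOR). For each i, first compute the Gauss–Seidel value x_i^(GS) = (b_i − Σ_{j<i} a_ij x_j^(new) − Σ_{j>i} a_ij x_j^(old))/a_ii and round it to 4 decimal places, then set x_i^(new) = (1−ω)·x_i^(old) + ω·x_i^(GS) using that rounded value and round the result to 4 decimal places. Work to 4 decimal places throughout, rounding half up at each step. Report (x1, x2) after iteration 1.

Iteration 1:
  x1: GS value = (1 - (-1)·0.0000) / (3) = 0.3333;  x1 ← (1−ω)·0.0000 + ω·0.3333 = 0.4000
  x2: GS value = (-2 - (-3)·0.4000) / (6) = -0.1333;  x2 ← (1−ω)·0.0000 + ω·-0.1333 = -0.1600

(0.4000, -0.1600)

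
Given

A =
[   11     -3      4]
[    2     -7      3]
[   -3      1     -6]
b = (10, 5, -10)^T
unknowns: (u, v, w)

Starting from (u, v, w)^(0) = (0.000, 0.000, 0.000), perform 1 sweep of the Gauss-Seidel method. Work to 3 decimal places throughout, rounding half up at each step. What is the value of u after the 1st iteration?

Iteration 1:
  u = (10 - (-3)·0.000 - (4)·0.000) / (11) = 0.909
  v = (5 - (2)·0.909 - (3)·0.000) / (-7) = -0.455
  w = (-10 - (-3)·0.909 - (1)·-0.455) / (-6) = 1.136

0.909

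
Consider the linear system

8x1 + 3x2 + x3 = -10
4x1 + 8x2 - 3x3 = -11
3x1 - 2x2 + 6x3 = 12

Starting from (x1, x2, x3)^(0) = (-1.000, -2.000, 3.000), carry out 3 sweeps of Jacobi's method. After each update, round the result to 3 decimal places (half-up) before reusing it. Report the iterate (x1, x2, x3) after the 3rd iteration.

Iteration 1:
  x1 = (-10 - (3)·-2.000 - (1)·3.000) / (8) = -0.875
  x2 = (-11 - (4)·-1.000 - (-3)·3.000) / (8) = 0.250
  x3 = (12 - (3)·-1.000 - (-2)·-2.000) / (6) = 1.833
Iteration 2:
  x1 = (-10 - (3)·0.250 - (1)·1.833) / (8) = -1.573
  x2 = (-11 - (4)·-0.875 - (-3)·1.833) / (8) = -0.250
  x3 = (12 - (3)·-0.875 - (-2)·0.250) / (6) = 2.521
Iteration 3:
  x1 = (-10 - (3)·-0.250 - (1)·2.521) / (8) = -1.471
  x2 = (-11 - (4)·-1.573 - (-3)·2.521) / (8) = 0.357
  x3 = (12 - (3)·-1.573 - (-2)·-0.250) / (6) = 2.703

(-1.471, 0.357, 2.703)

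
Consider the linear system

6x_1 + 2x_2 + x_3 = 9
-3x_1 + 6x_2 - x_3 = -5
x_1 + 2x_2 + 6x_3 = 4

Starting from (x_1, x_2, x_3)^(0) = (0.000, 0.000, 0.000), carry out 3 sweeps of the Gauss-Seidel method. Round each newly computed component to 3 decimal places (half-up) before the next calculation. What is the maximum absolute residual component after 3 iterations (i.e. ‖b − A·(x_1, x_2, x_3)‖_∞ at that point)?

0.015

Iteration 1:
  x_1 = (9 - (2)·0.000 - (1)·0.000) / (6) = 1.500
  x_2 = (-5 - (-3)·1.500 - (-1)·0.000) / (6) = -0.083
  x_3 = (4 - (1)·1.500 - (2)·-0.083) / (6) = 0.444
Iteration 2:
  x_1 = (9 - (2)·-0.083 - (1)·0.444) / (6) = 1.454
  x_2 = (-5 - (-3)·1.454 - (-1)·0.444) / (6) = -0.032
  x_3 = (4 - (1)·1.454 - (2)·-0.032) / (6) = 0.435
Iteration 3:
  x_1 = (9 - (2)·-0.032 - (1)·0.435) / (6) = 1.438
  x_2 = (-5 - (-3)·1.438 - (-1)·0.435) / (6) = -0.042
  x_3 = (4 - (1)·1.438 - (2)·-0.042) / (6) = 0.441
Residual b − A·x = (0.015, 0.007, 0.000); ∞-norm = 0.015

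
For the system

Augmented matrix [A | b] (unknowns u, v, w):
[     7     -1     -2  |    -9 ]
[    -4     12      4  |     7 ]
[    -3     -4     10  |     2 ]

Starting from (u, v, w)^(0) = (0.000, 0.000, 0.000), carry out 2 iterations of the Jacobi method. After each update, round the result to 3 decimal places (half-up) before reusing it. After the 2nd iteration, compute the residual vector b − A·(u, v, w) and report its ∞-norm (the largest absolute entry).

Iteration 1:
  u = (-9 - (-1)·0.000 - (-2)·0.000) / (7) = -1.286
  v = (7 - (-4)·0.000 - (4)·0.000) / (12) = 0.583
  w = (2 - (-3)·0.000 - (-4)·0.000) / (10) = 0.200
Iteration 2:
  u = (-9 - (-1)·0.583 - (-2)·0.200) / (7) = -1.145
  v = (7 - (-4)·-1.286 - (4)·0.200) / (12) = 0.088
  w = (2 - (-3)·-1.286 - (-4)·0.583) / (10) = 0.047
Residual b − A·x = (-0.803, 1.176, -1.553); ∞-norm = 1.553

1.553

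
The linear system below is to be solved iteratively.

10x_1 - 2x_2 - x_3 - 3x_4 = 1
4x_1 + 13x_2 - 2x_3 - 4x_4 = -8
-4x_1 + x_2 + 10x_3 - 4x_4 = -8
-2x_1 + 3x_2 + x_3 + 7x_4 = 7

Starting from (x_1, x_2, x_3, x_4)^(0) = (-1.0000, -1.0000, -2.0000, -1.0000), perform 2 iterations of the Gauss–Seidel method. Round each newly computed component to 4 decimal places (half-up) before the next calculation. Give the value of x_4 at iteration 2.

Iteration 1:
  x_1 = (1 - (-2)·-1.0000 - (-1)·-2.0000 - (-3)·-1.0000) / (10) = -0.6000
  x_2 = (-8 - (4)·-0.6000 - (-2)·-2.0000 - (-4)·-1.0000) / (13) = -1.0462
  x_3 = (-8 - (-4)·-0.6000 - (1)·-1.0462 - (-4)·-1.0000) / (10) = -1.3354
  x_4 = (7 - (-2)·-0.6000 - (3)·-1.0462 - (1)·-1.3354) / (7) = 1.4677
Iteration 2:
  x_1 = (1 - (-2)·-1.0462 - (-1)·-1.3354 - (-3)·1.4677) / (10) = 0.1975
  x_2 = (-8 - (4)·0.1975 - (-2)·-1.3354 - (-4)·1.4677) / (13) = -0.4300
  x_3 = (-8 - (-4)·0.1975 - (1)·-0.4300 - (-4)·1.4677) / (10) = -0.0909
  x_4 = (7 - (-2)·0.1975 - (3)·-0.4300 - (1)·-0.0909) / (7) = 1.2537

1.2537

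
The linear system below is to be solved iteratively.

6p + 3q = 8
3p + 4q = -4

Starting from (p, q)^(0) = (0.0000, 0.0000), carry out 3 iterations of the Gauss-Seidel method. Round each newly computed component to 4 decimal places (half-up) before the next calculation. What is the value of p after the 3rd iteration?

Iteration 1:
  p = (8 - (3)·0.0000) / (6) = 1.3333
  q = (-4 - (3)·1.3333) / (4) = -2.0000
Iteration 2:
  p = (8 - (3)·-2.0000) / (6) = 2.3333
  q = (-4 - (3)·2.3333) / (4) = -2.7500
Iteration 3:
  p = (8 - (3)·-2.7500) / (6) = 2.7083
  q = (-4 - (3)·2.7083) / (4) = -3.0312

2.7083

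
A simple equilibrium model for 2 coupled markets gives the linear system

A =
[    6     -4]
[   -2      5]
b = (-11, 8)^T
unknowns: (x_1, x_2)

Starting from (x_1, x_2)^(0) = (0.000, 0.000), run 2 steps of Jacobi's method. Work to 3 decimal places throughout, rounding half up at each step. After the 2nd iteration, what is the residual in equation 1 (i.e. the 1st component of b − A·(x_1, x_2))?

Iteration 1:
  x_1 = (-11 - (-4)·0.000) / (6) = -1.833
  x_2 = (8 - (-2)·0.000) / (5) = 1.600
Iteration 2:
  x_1 = (-11 - (-4)·1.600) / (6) = -0.767
  x_2 = (8 - (-2)·-1.833) / (5) = 0.867
Residual b − A·x = (-2.930, 2.131)

-2.930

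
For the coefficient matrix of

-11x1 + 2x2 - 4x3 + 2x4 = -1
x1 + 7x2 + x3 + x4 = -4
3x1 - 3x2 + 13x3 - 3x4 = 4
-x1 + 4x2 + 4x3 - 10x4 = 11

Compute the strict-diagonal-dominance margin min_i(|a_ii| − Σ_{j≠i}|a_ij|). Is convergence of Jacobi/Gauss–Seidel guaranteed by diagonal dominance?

row 1: |-11| − (2+4+2) = 3
row 2: |7| − (1+1+1) = 4
row 3: |13| − (3+3+3) = 4
row 4: |-10| − (1+4+4) = 1
minimum over rows = 1 → strictly diagonally dominant (convergence guaranteed)

1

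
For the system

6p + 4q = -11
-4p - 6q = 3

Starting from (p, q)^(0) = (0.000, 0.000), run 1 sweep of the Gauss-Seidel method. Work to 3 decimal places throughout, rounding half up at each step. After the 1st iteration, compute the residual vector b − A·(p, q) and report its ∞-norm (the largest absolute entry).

Iteration 1:
  p = (-11 - (4)·0.000) / (6) = -1.833
  q = (3 - (-4)·-1.833) / (-6) = 0.722
Residual b − A·x = (-2.890, 0.000); ∞-norm = 2.890

2.890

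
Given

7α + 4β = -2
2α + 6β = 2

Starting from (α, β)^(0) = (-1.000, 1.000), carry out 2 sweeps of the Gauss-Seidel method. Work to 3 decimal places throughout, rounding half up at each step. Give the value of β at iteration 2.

0.546

Iteration 1:
  α = (-2 - (4)·1.000) / (7) = -0.857
  β = (2 - (2)·-0.857) / (6) = 0.619
Iteration 2:
  α = (-2 - (4)·0.619) / (7) = -0.639
  β = (2 - (2)·-0.639) / (6) = 0.546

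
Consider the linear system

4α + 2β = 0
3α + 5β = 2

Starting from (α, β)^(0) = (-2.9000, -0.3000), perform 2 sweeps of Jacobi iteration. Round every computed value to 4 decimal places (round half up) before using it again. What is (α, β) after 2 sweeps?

(-1.0700, 0.3100)

Iteration 1:
  α = (0 - (2)·-0.3000) / (4) = 0.1500
  β = (2 - (3)·-2.9000) / (5) = 2.1400
Iteration 2:
  α = (0 - (2)·2.1400) / (4) = -1.0700
  β = (2 - (3)·0.1500) / (5) = 0.3100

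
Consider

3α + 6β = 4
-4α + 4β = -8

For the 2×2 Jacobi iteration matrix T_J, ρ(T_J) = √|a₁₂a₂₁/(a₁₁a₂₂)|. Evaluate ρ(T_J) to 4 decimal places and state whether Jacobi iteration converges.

1.4142

a₁₂a₂₁/(a₁₁a₂₂) = (6)·(-4) / ((3)·(4)) = -2.000000
ρ = √|-2.000000| = √2.000000 = 1.4142
ρ > 1, so Jacobi diverges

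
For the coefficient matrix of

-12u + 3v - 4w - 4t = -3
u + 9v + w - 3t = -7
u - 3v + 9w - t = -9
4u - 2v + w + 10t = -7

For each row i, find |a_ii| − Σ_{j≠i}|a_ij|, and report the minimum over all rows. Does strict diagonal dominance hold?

row 1: |-12| − (3+4+4) = 1
row 2: |9| − (1+1+3) = 4
row 3: |9| − (1+3+1) = 4
row 4: |10| − (4+2+1) = 3
minimum over rows = 1 → strictly diagonally dominant (convergence guaranteed)

1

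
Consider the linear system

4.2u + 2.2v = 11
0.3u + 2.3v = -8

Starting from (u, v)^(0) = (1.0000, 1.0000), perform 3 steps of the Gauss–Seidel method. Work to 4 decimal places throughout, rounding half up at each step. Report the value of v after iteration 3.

-4.0984

Iteration 1:
  u = (11 - (2.2)·1.0000) / (4.2) = 2.0952
  v = (-8 - (0.3)·2.0952) / (2.3) = -3.7515
Iteration 2:
  u = (11 - (2.2)·-3.7515) / (4.2) = 4.5841
  v = (-8 - (0.3)·4.5841) / (2.3) = -4.0762
Iteration 3:
  u = (11 - (2.2)·-4.0762) / (4.2) = 4.7542
  v = (-8 - (0.3)·4.7542) / (2.3) = -4.0984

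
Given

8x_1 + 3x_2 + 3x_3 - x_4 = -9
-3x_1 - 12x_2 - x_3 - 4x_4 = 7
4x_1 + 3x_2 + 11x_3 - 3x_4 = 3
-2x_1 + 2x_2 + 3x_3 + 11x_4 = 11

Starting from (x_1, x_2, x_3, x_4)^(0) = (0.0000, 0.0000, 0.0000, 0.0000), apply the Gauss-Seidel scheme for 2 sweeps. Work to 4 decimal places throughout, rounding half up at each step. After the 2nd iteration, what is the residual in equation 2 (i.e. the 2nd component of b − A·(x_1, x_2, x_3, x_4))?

0.0921

Iteration 1:
  x_1 = (-9 - (3)·0.0000 - (3)·0.0000 - (-1)·0.0000) / (8) = -1.1250
  x_2 = (7 - (-3)·-1.1250 - (-1)·0.0000 - (-4)·0.0000) / (-12) = -0.3021
  x_3 = (3 - (4)·-1.1250 - (3)·-0.3021 - (-3)·0.0000) / (11) = 0.7642
  x_4 = (11 - (-2)·-1.1250 - (2)·-0.3021 - (3)·0.7642) / (11) = 0.6420
Iteration 2:
  x_1 = (-9 - (3)·-0.3021 - (3)·0.7642 - (-1)·0.6420) / (8) = -1.2180
  x_2 = (7 - (-3)·-1.2180 - (-1)·0.7642 - (-4)·0.6420) / (-12) = -0.5565
  x_3 = (3 - (4)·-1.2180 - (3)·-0.5565 - (-3)·0.6420) / (11) = 1.0425
  x_4 = (11 - (-2)·-1.2180 - (2)·-0.5565 - (3)·1.0425) / (11) = 0.5954
Residual b − A·x = (-0.1186, 0.0921, -0.1398, 0.0001)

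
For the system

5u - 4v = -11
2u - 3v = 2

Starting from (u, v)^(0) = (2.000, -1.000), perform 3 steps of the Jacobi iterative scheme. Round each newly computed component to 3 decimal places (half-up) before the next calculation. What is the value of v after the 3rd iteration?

Iteration 1:
  u = (-11 - (-4)·-1.000) / (5) = -3.000
  v = (2 - (2)·2.000) / (-3) = 0.667
Iteration 2:
  u = (-11 - (-4)·0.667) / (5) = -1.666
  v = (2 - (2)·-3.000) / (-3) = -2.667
Iteration 3:
  u = (-11 - (-4)·-2.667) / (5) = -4.334
  v = (2 - (2)·-1.666) / (-3) = -1.777

-1.777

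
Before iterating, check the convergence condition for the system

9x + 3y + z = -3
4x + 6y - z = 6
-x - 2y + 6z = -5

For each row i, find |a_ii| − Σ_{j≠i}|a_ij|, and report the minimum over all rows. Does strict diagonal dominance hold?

1

row 1: |9| − (3+1) = 5
row 2: |6| − (4+1) = 1
row 3: |6| − (1+2) = 3
minimum over rows = 1 → strictly diagonally dominant (convergence guaranteed)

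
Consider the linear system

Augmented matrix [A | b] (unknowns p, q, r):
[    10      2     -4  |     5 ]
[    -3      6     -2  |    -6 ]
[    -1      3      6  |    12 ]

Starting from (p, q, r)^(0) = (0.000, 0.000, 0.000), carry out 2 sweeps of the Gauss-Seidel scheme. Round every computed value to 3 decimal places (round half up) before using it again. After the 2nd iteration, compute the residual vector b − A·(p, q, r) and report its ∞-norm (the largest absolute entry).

4.786

Iteration 1:
  p = (5 - (2)·0.000 - (-4)·0.000) / (10) = 0.500
  q = (-6 - (-3)·0.500 - (-2)·0.000) / (6) = -0.750
  r = (12 - (-1)·0.500 - (3)·-0.750) / (6) = 2.458
Iteration 2:
  p = (5 - (2)·-0.750 - (-4)·2.458) / (10) = 1.633
  q = (-6 - (-3)·1.633 - (-2)·2.458) / (6) = 0.636
  r = (12 - (-1)·1.633 - (3)·0.636) / (6) = 1.954
Residual b − A·x = (-4.786, -1.009, 0.001); ∞-norm = 4.786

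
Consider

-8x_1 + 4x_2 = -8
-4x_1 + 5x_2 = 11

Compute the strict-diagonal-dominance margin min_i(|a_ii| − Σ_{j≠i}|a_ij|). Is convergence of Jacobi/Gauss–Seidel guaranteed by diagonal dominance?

1

row 1: |-8| − (4) = 4
row 2: |5| − (4) = 1
minimum over rows = 1 → strictly diagonally dominant (convergence guaranteed)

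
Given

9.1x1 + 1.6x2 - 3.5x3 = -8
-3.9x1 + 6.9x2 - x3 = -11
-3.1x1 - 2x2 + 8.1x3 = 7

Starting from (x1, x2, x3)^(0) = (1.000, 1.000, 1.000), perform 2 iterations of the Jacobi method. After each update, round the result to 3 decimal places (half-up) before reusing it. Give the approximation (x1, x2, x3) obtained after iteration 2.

(-0.149, -1.756, 0.390)

Iteration 1:
  x1 = (-8 - (1.6)·1.000 - (-3.5)·1.000) / (9.1) = -0.670
  x2 = (-11 - (-3.9)·1.000 - (-1)·1.000) / (6.9) = -0.884
  x3 = (7 - (-3.1)·1.000 - (-2)·1.000) / (8.1) = 1.494
Iteration 2:
  x1 = (-8 - (1.6)·-0.884 - (-3.5)·1.494) / (9.1) = -0.149
  x2 = (-11 - (-3.9)·-0.670 - (-1)·1.494) / (6.9) = -1.756
  x3 = (7 - (-3.1)·-0.670 - (-2)·-0.884) / (8.1) = 0.390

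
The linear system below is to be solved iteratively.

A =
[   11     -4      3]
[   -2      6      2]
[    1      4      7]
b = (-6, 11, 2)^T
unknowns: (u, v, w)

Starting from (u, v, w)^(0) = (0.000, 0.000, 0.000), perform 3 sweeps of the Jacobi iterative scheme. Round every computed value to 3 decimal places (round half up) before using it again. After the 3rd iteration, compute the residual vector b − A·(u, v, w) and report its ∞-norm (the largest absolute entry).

2.241

Iteration 1:
  u = (-6 - (-4)·0.000 - (3)·0.000) / (11) = -0.545
  v = (11 - (-2)·0.000 - (2)·0.000) / (6) = 1.833
  w = (2 - (1)·0.000 - (4)·0.000) / (7) = 0.286
Iteration 2:
  u = (-6 - (-4)·1.833 - (3)·0.286) / (11) = 0.043
  v = (11 - (-2)·-0.545 - (2)·0.286) / (6) = 1.556
  w = (2 - (1)·-0.545 - (4)·1.833) / (7) = -0.684
Iteration 3:
  u = (-6 - (-4)·1.556 - (3)·-0.684) / (11) = 0.207
  v = (11 - (-2)·0.043 - (2)·-0.684) / (6) = 2.076
  w = (2 - (1)·0.043 - (4)·1.556) / (7) = -0.610
Residual b − A·x = (1.857, 0.178, -2.241); ∞-norm = 2.241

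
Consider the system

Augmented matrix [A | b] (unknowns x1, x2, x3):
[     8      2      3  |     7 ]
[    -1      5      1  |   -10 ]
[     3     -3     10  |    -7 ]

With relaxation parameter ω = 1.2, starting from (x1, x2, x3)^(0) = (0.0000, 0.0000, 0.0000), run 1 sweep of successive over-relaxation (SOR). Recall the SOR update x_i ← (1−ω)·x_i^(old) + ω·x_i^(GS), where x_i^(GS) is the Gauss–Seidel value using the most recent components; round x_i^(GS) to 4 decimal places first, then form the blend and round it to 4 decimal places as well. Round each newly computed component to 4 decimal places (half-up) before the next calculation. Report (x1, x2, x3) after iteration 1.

(1.0500, -2.1480, -1.9913)

Iteration 1:
  x1: GS value = (7 - (2)·0.0000 - (3)·0.0000) / (8) = 0.8750;  x1 ← (1−ω)·0.0000 + ω·0.8750 = 1.0500
  x2: GS value = (-10 - (-1)·1.0500 - (1)·0.0000) / (5) = -1.7900;  x2 ← (1−ω)·0.0000 + ω·-1.7900 = -2.1480
  x3: GS value = (-7 - (3)·1.0500 - (-3)·-2.1480) / (10) = -1.6594;  x3 ← (1−ω)·0.0000 + ω·-1.6594 = -1.9913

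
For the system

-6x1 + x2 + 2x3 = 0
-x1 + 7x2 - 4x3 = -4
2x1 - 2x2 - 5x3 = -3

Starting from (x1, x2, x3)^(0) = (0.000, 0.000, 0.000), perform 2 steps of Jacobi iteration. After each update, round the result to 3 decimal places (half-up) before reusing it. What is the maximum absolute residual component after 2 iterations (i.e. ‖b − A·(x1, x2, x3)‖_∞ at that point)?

Iteration 1:
  x1 = (0 - (1)·0.000 - (2)·0.000) / (-6) = 0.000
  x2 = (-4 - (-1)·0.000 - (-4)·0.000) / (7) = -0.571
  x3 = (-3 - (2)·0.000 - (-2)·0.000) / (-5) = 0.600
Iteration 2:
  x1 = (0 - (1)·-0.571 - (2)·0.600) / (-6) = 0.105
  x2 = (-4 - (-1)·0.000 - (-4)·0.600) / (7) = -0.229
  x3 = (-3 - (2)·0.000 - (-2)·-0.571) / (-5) = 0.828
Residual b − A·x = (-0.797, 1.020, 0.472); ∞-norm = 1.020

1.020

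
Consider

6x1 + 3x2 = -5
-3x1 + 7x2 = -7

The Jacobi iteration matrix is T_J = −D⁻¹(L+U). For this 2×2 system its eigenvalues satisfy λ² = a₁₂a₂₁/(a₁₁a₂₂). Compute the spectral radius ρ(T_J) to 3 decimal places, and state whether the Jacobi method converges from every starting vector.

a₁₂a₂₁/(a₁₁a₂₂) = (3)·(-3) / ((6)·(7)) = -0.214286
ρ = √|-0.214286| = √0.214286 = 0.463
ρ < 1, so Jacobi converges

0.463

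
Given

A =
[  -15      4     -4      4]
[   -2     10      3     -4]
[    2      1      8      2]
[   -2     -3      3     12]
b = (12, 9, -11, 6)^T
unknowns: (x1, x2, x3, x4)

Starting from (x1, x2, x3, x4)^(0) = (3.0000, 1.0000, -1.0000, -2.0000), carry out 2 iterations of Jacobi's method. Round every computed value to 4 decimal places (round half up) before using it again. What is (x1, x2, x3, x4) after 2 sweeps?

(0.3333, 1.8650, -1.6750, 1.0542)

Iteration 1:
  x1 = (12 - (4)·1.0000 - (-4)·-1.0000 - (4)·-2.0000) / (-15) = -0.8000
  x2 = (9 - (-2)·3.0000 - (3)·-1.0000 - (-4)·-2.0000) / (10) = 1.0000
  x3 = (-11 - (2)·3.0000 - (1)·1.0000 - (2)·-2.0000) / (8) = -1.7500
  x4 = (6 - (-2)·3.0000 - (-3)·1.0000 - (3)·-1.0000) / (12) = 1.5000
Iteration 2:
  x1 = (12 - (4)·1.0000 - (-4)·-1.7500 - (4)·1.5000) / (-15) = 0.3333
  x2 = (9 - (-2)·-0.8000 - (3)·-1.7500 - (-4)·1.5000) / (10) = 1.8650
  x3 = (-11 - (2)·-0.8000 - (1)·1.0000 - (2)·1.5000) / (8) = -1.6750
  x4 = (6 - (-2)·-0.8000 - (-3)·1.0000 - (3)·-1.7500) / (12) = 1.0542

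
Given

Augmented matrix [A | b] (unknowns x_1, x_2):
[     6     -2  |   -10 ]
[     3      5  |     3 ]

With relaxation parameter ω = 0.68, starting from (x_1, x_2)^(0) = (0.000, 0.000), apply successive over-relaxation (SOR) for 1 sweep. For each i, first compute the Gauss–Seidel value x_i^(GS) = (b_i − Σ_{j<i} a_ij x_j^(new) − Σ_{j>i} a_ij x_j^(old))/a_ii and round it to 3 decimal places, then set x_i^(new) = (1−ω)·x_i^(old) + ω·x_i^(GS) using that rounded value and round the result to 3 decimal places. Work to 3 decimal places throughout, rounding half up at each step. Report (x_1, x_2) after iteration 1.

Iteration 1:
  x_1: GS value = (-10 - (-2)·0.000) / (6) = -1.667;  x_1 ← (1−ω)·0.000 + ω·-1.667 = -1.134
  x_2: GS value = (3 - (3)·-1.134) / (5) = 1.280;  x_2 ← (1−ω)·0.000 + ω·1.280 = 0.870

(-1.134, 0.870)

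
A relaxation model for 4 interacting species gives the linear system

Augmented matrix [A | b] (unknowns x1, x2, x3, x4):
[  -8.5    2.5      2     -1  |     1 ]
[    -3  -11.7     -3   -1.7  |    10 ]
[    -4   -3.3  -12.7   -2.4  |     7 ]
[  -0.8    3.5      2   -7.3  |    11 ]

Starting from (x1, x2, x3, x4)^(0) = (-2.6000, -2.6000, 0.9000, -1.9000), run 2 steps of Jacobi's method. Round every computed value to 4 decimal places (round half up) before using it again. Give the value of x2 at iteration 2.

Iteration 1:
  x1 = (1 - (2.5)·-2.6000 - (2)·0.9000 - (-1)·-1.9000) / (-8.5) = -0.4471
  x2 = (10 - (-3)·-2.6000 - (-3)·0.9000 - (-1.7)·-1.9000) / (-11.7) = -0.1427
  x3 = (7 - (-4)·-2.6000 - (-3.3)·-2.6000 - (-2.4)·-1.9000) / (-12.7) = 1.3024
  x4 = (11 - (-0.8)·-2.6000 - (3.5)·-2.6000 - (2)·0.9000) / (-7.3) = -2.2219
Iteration 2:
  x1 = (1 - (2.5)·-0.1427 - (2)·1.3024 - (-1)·-2.2219) / (-8.5) = 0.4082
  x2 = (10 - (-3)·-0.4471 - (-3)·1.3024 - (-1.7)·-2.2219) / (-11.7) = -0.7512
  x3 = (7 - (-4)·-0.4471 - (-3.3)·-0.1427 - (-2.4)·-2.2219) / (-12.7) = 0.0466
  x4 = (11 - (-0.8)·-0.4471 - (3.5)·-0.1427 - (2)·1.3024) / (-7.3) = -1.1694

-0.7512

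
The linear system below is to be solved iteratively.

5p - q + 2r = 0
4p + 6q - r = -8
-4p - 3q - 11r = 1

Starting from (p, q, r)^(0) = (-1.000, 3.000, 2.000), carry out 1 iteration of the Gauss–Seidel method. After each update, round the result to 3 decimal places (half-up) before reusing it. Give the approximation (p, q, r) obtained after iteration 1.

(-0.200, -0.867, 0.218)

Iteration 1:
  p = (0 - (-1)·3.000 - (2)·2.000) / (5) = -0.200
  q = (-8 - (4)·-0.200 - (-1)·2.000) / (6) = -0.867
  r = (1 - (-4)·-0.200 - (-3)·-0.867) / (-11) = 0.218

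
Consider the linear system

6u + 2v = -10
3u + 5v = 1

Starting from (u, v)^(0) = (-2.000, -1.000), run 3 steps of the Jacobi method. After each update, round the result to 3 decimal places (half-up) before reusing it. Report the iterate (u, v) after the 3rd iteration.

(-2.000, 1.480)

Iteration 1:
  u = (-10 - (2)·-1.000) / (6) = -1.333
  v = (1 - (3)·-2.000) / (5) = 1.400
Iteration 2:
  u = (-10 - (2)·1.400) / (6) = -2.133
  v = (1 - (3)·-1.333) / (5) = 1.000
Iteration 3:
  u = (-10 - (2)·1.000) / (6) = -2.000
  v = (1 - (3)·-2.133) / (5) = 1.480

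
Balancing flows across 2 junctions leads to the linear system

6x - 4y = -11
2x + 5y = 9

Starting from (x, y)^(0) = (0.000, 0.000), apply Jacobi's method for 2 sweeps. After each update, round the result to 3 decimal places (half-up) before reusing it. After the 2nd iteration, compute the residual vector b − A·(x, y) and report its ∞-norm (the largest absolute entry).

2.930

Iteration 1:
  x = (-11 - (-4)·0.000) / (6) = -1.833
  y = (9 - (2)·0.000) / (5) = 1.800
Iteration 2:
  x = (-11 - (-4)·1.800) / (6) = -0.633
  y = (9 - (2)·-1.833) / (5) = 2.533
Residual b − A·x = (2.930, -2.399); ∞-norm = 2.930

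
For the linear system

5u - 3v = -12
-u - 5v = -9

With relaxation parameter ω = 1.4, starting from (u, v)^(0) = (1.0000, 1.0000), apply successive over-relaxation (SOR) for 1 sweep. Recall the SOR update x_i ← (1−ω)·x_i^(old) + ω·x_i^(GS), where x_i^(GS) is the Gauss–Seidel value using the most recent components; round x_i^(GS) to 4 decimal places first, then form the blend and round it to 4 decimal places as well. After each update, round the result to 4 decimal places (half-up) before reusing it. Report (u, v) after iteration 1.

(-2.9200, 2.9376)

Iteration 1:
  u: GS value = (-12 - (-3)·1.0000) / (5) = -1.8000;  u ← (1−ω)·1.0000 + ω·-1.8000 = -2.9200
  v: GS value = (-9 - (-1)·-2.9200) / (-5) = 2.3840;  v ← (1−ω)·1.0000 + ω·2.3840 = 2.9376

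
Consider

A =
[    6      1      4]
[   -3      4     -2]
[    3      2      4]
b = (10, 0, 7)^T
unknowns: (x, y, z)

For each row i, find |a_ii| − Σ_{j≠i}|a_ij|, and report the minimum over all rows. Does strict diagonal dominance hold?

-1

row 1: |6| − (1+4) = 1
row 2: |4| − (3+2) = -1
row 3: |4| − (3+2) = -1
minimum over rows = -1 → not strictly diagonally dominant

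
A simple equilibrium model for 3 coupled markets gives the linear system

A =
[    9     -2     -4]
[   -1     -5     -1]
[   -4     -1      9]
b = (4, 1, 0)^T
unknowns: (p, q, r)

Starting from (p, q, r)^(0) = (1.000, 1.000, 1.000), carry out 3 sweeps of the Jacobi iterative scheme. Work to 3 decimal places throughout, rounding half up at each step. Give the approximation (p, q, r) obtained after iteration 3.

(0.516, -0.397, 0.189)

Iteration 1:
  p = (4 - (-2)·1.000 - (-4)·1.000) / (9) = 1.111
  q = (1 - (-1)·1.000 - (-1)·1.000) / (-5) = -0.600
  r = (0 - (-4)·1.000 - (-1)·1.000) / (9) = 0.556
Iteration 2:
  p = (4 - (-2)·-0.600 - (-4)·0.556) / (9) = 0.558
  q = (1 - (-1)·1.111 - (-1)·0.556) / (-5) = -0.533
  r = (0 - (-4)·1.111 - (-1)·-0.600) / (9) = 0.427
Iteration 3:
  p = (4 - (-2)·-0.533 - (-4)·0.427) / (9) = 0.516
  q = (1 - (-1)·0.558 - (-1)·0.427) / (-5) = -0.397
  r = (0 - (-4)·0.558 - (-1)·-0.533) / (9) = 0.189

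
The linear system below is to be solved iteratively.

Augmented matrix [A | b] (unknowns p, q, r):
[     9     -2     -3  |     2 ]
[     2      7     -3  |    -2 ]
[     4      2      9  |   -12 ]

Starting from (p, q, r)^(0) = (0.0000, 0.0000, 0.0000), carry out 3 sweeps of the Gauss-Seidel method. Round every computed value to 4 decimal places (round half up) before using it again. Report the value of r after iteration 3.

Iteration 1:
  p = (2 - (-2)·0.0000 - (-3)·0.0000) / (9) = 0.2222
  q = (-2 - (2)·0.2222 - (-3)·0.0000) / (7) = -0.3492
  r = (-12 - (4)·0.2222 - (2)·-0.3492) / (9) = -1.3545
Iteration 2:
  p = (2 - (-2)·-0.3492 - (-3)·-1.3545) / (9) = -0.3069
  q = (-2 - (2)·-0.3069 - (-3)·-1.3545) / (7) = -0.7785
  r = (-12 - (4)·-0.3069 - (2)·-0.7785) / (9) = -1.0239
Iteration 3:
  p = (2 - (-2)·-0.7785 - (-3)·-1.0239) / (9) = -0.2921
  q = (-2 - (2)·-0.2921 - (-3)·-1.0239) / (7) = -0.6411
  r = (-12 - (4)·-0.2921 - (2)·-0.6411) / (9) = -1.0610

-1.0610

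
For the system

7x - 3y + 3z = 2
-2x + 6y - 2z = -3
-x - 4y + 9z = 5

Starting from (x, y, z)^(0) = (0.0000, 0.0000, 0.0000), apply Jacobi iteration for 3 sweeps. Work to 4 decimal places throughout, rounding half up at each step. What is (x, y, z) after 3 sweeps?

(0.0351, -0.4339, 0.4394)

Iteration 1:
  x = (2 - (-3)·0.0000 - (3)·0.0000) / (7) = 0.2857
  y = (-3 - (-2)·0.0000 - (-2)·0.0000) / (6) = -0.5000
  z = (5 - (-1)·0.0000 - (-4)·0.0000) / (9) = 0.5556
Iteration 2:
  x = (2 - (-3)·-0.5000 - (3)·0.5556) / (7) = -0.1667
  y = (-3 - (-2)·0.2857 - (-2)·0.5556) / (6) = -0.2196
  z = (5 - (-1)·0.2857 - (-4)·-0.5000) / (9) = 0.3651
Iteration 3:
  x = (2 - (-3)·-0.2196 - (3)·0.3651) / (7) = 0.0351
  y = (-3 - (-2)·-0.1667 - (-2)·0.3651) / (6) = -0.4339
  z = (5 - (-1)·-0.1667 - (-4)·-0.2196) / (9) = 0.4394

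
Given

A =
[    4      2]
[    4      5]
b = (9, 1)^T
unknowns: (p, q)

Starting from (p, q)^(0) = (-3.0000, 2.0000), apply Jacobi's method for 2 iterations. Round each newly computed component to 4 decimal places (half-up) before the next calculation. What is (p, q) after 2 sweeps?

(0.9500, -0.8000)

Iteration 1:
  p = (9 - (2)·2.0000) / (4) = 1.2500
  q = (1 - (4)·-3.0000) / (5) = 2.6000
Iteration 2:
  p = (9 - (2)·2.6000) / (4) = 0.9500
  q = (1 - (4)·1.2500) / (5) = -0.8000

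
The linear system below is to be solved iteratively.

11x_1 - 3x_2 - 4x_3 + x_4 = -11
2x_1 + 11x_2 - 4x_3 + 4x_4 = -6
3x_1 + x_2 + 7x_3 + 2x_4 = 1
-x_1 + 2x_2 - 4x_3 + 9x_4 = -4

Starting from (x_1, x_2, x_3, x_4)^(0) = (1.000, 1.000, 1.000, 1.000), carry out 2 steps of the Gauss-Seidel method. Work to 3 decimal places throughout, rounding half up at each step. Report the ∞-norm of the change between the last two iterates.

0.600

Iteration 1:
  x_1 = (-11 - (-3)·1.000 - (-4)·1.000 - (1)·1.000) / (11) = -0.455
  x_2 = (-6 - (2)·-0.455 - (-4)·1.000 - (4)·1.000) / (11) = -0.463
  x_3 = (1 - (3)·-0.455 - (1)·-0.463 - (2)·1.000) / (7) = 0.118
  x_4 = (-4 - (-1)·-0.455 - (2)·-0.463 - (-4)·0.118) / (9) = -0.340
Iteration 2:
  x_1 = (-11 - (-3)·-0.463 - (-4)·0.118 - (1)·-0.340) / (11) = -1.052
  x_2 = (-6 - (2)·-1.052 - (-4)·0.118 - (4)·-0.340) / (11) = -0.188
  x_3 = (1 - (3)·-1.052 - (1)·-0.188 - (2)·-0.340) / (7) = 0.718
  x_4 = (-4 - (-1)·-1.052 - (2)·-0.188 - (-4)·0.718) / (9) = -0.200
Change: (-0.597, 0.275, 0.600, 0.140) → max |·| = 0.600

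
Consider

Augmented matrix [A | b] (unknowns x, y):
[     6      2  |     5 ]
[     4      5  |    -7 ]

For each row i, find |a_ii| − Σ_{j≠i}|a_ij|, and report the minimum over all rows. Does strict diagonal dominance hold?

row 1: |6| − (2) = 4
row 2: |5| − (4) = 1
minimum over rows = 1 → strictly diagonally dominant (convergence guaranteed)

1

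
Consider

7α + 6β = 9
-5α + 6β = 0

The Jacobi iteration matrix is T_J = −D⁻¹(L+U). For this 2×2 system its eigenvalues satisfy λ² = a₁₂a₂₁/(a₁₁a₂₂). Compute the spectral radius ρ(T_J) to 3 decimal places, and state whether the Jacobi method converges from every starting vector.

a₁₂a₂₁/(a₁₁a₂₂) = (6)·(-5) / ((7)·(6)) = -0.714286
ρ = √|-0.714286| = √0.714286 = 0.845
ρ < 1, so Jacobi converges

0.845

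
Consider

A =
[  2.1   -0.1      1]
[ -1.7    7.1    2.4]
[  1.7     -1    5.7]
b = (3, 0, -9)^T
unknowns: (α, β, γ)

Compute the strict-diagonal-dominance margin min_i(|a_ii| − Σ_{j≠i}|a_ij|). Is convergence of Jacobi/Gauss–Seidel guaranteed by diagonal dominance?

1

row 1: |2.1| − (0.1+1) = 1
row 2: |7.1| − (1.7+2.4) = 3
row 3: |5.7| − (1.7+1) = 3
minimum over rows = 1 → strictly diagonally dominant (convergence guaranteed)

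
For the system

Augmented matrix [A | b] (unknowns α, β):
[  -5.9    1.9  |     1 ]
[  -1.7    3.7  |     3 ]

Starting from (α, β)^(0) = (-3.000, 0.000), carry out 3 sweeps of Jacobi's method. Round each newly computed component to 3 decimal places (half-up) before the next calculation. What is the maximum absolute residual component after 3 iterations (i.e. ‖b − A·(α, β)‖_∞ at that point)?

0.713

Iteration 1:
  α = (1 - (1.9)·0.000) / (-5.9) = -0.169
  β = (3 - (-1.7)·-3.000) / (3.7) = -0.568
Iteration 2:
  α = (1 - (1.9)·-0.568) / (-5.9) = -0.352
  β = (3 - (-1.7)·-0.169) / (3.7) = 0.733
Iteration 3:
  α = (1 - (1.9)·0.733) / (-5.9) = 0.067
  β = (3 - (-1.7)·-0.352) / (3.7) = 0.649
Residual b − A·x = (0.162, 0.713); ∞-norm = 0.713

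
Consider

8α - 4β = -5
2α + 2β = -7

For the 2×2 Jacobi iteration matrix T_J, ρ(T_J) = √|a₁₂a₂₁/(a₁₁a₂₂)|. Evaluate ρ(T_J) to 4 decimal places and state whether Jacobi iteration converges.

a₁₂a₂₁/(a₁₁a₂₂) = (-4)·(2) / ((8)·(2)) = -0.500000
ρ = √|-0.500000| = √0.500000 = 0.7071
ρ < 1, so Jacobi converges

0.7071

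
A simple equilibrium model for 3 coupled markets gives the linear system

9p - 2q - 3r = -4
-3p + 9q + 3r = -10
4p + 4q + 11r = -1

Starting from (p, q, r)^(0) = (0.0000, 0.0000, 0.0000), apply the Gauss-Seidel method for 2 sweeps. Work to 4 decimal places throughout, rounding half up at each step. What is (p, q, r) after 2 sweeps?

Iteration 1:
  p = (-4 - (-2)·0.0000 - (-3)·0.0000) / (9) = -0.4444
  q = (-10 - (-3)·-0.4444 - (3)·0.0000) / (9) = -1.2592
  r = (-1 - (4)·-0.4444 - (4)·-1.2592) / (11) = 0.5286
Iteration 2:
  p = (-4 - (-2)·-1.2592 - (-3)·0.5286) / (9) = -0.5481
  q = (-10 - (-3)·-0.5481 - (3)·0.5286) / (9) = -1.4700
  r = (-1 - (4)·-0.5481 - (4)·-1.4700) / (11) = 0.6429

(-0.5481, -1.4700, 0.6429)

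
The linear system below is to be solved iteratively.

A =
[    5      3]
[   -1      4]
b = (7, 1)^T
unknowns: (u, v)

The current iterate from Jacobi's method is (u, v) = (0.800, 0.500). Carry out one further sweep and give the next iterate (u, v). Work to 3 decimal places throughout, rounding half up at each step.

(1.100, 0.450)

One sweep:
  u = (7 - (3)·0.500) / (5) = 1.100
  v = (1 - (-1)·0.800) / (4) = 0.450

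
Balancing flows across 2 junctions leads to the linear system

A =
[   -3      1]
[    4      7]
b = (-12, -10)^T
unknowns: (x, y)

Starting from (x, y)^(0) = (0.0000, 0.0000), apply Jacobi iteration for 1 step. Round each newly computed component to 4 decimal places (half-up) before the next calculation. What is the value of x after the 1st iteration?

Iteration 1:
  x = (-12 - (1)·0.0000) / (-3) = 4.0000
  y = (-10 - (4)·0.0000) / (7) = -1.4286

4.0000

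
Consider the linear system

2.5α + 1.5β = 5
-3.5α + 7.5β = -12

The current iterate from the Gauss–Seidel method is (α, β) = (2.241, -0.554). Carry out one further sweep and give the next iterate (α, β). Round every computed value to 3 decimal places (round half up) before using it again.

(2.332, -0.512)

One sweep:
  α = (5 - (1.5)·-0.554) / (2.5) = 2.332
  β = (-12 - (-3.5)·2.332) / (7.5) = -0.512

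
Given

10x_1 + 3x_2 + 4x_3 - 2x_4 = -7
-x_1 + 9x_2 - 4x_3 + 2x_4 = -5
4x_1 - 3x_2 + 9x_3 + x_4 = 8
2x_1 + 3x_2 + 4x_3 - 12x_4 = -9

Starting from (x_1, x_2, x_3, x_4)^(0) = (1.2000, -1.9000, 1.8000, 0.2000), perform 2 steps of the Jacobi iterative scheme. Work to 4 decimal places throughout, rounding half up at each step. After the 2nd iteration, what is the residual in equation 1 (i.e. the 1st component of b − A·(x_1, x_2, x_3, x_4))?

Iteration 1:
  x_1 = (-7 - (3)·-1.9000 - (4)·1.8000 - (-2)·0.2000) / (10) = -0.8100
  x_2 = (-5 - (-1)·1.2000 - (-4)·1.8000 - (2)·0.2000) / (9) = 0.3333
  x_3 = (8 - (4)·1.2000 - (-3)·-1.9000 - (1)·0.2000) / (9) = -0.3000
  x_4 = (-9 - (2)·1.2000 - (3)·-1.9000 - (4)·1.8000) / (-12) = 1.0750
Iteration 2:
  x_1 = (-7 - (3)·0.3333 - (4)·-0.3000 - (-2)·1.0750) / (10) = -0.4650
  x_2 = (-5 - (-1)·-0.8100 - (-4)·-0.3000 - (2)·1.0750) / (9) = -1.0178
  x_3 = (8 - (4)·-0.8100 - (-3)·0.3333 - (1)·1.0750) / (9) = 1.2405
  x_4 = (-9 - (2)·-0.8100 - (3)·0.3333 - (4)·-0.3000) / (-12) = 0.5983
Residual b − A·x = (-3.0620, 7.4606, -4.9562, -2.7990)

-3.0620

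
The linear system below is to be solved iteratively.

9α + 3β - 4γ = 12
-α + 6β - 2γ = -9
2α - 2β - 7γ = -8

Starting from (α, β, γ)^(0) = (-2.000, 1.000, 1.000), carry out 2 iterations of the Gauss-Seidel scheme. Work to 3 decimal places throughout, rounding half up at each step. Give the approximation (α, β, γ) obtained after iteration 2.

(2.451, -0.485, 1.982)

Iteration 1:
  α = (12 - (3)·1.000 - (-4)·1.000) / (9) = 1.444
  β = (-9 - (-1)·1.444 - (-2)·1.000) / (6) = -0.926
  γ = (-8 - (2)·1.444 - (-2)·-0.926) / (-7) = 1.820
Iteration 2:
  α = (12 - (3)·-0.926 - (-4)·1.820) / (9) = 2.451
  β = (-9 - (-1)·2.451 - (-2)·1.820) / (6) = -0.485
  γ = (-8 - (2)·2.451 - (-2)·-0.485) / (-7) = 1.982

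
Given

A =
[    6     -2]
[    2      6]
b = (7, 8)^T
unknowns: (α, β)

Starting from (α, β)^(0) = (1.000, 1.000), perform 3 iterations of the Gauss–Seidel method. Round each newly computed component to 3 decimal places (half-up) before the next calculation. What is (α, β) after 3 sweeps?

(1.451, 0.850)

Iteration 1:
  α = (7 - (-2)·1.000) / (6) = 1.500
  β = (8 - (2)·1.500) / (6) = 0.833
Iteration 2:
  α = (7 - (-2)·0.833) / (6) = 1.444
  β = (8 - (2)·1.444) / (6) = 0.852
Iteration 3:
  α = (7 - (-2)·0.852) / (6) = 1.451
  β = (8 - (2)·1.451) / (6) = 0.850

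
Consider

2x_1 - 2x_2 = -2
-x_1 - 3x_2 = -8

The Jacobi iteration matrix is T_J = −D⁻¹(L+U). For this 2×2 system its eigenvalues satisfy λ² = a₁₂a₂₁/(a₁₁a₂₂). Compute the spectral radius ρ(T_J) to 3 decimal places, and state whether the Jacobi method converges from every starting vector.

0.577

a₁₂a₂₁/(a₁₁a₂₂) = (-2)·(-1) / ((2)·(-3)) = -0.333333
ρ = √|-0.333333| = √0.333333 = 0.577
ρ < 1, so Jacobi converges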